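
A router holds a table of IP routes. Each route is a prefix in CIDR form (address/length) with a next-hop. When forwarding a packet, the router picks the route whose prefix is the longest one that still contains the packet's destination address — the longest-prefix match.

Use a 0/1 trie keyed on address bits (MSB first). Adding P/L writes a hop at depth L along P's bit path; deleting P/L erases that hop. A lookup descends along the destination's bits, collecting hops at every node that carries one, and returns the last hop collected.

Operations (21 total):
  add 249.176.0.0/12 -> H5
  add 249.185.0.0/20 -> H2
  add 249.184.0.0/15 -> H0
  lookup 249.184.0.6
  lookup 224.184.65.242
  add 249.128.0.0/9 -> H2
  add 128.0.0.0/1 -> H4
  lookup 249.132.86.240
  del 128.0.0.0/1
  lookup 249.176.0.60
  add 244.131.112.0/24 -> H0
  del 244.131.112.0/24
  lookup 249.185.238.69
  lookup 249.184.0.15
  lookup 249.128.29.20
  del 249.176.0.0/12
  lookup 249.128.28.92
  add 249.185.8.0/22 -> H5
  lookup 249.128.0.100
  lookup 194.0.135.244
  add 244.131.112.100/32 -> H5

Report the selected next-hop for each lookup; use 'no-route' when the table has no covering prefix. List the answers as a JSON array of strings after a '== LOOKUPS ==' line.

Trace:
  add 249.176.0.0/12 -> H5 at depth 12
  add 249.185.0.0/20 -> H2 at depth 20
  add 249.184.0.0/15 -> H0 at depth 15
  ? 249.184.0.6  path d0:-→d1:-→d2:-→d3:-→d4:-→d5:-→d6:-→d7:-→d8:-→d9:-→d10:-→d11:-→d12:H5→d13:-→d14:-→d15:H0  best=H0
  ? 224.184.65.242  path d0:-→d1:-→d2:-→d3:-  best=no-route
  add 249.128.0.0/9 -> H2 at depth 9
  add 128.0.0.0/1 -> H4 at depth 1
  ? 249.132.86.240  path d0:-→d1:H4→d2:-→d3:-→d4:-→d5:-→d6:-→d7:-→d8:-→d9:H2→d10:-  best=H2
  - 128.0.0.0/1 clear@1
  ? 249.176.0.60  path d0:-→d1:-→d2:-→d3:-→d4:-→d5:-→d6:-→d7:-→d8:-→d9:H2→d10:-→d11:-→d12:H5  best=H5
  add 244.131.112.0/24 -> H0 at depth 24
  - 244.131.112.0/24 clear@24
  ? 249.185.238.69  path d0:-→d1:-→d2:-→d3:-→d4:-→d5:-→d6:-→d7:-→d8:-→d9:H2→d10:-→d11:-→d12:H5→d13:-→d14:-→d15:H0→d16:-  best=H0
  ? 249.184.0.15  path d0:-→d1:-→d2:-→d3:-→d4:-→d5:-→d6:-→d7:-→d8:-→d9:H2→d10:-→d11:-→d12:H5→d13:-→d14:-→d15:H0  best=H0
  ? 249.128.29.20  path d0:-→d1:-→d2:-→d3:-→d4:-→d5:-→d6:-→d7:-→d8:-→d9:H2→d10:-  best=H2
  - 249.176.0.0/12 clear@12
  ? 249.128.28.92  path d0:-→d1:-→d2:-→d3:-→d4:-→d5:-→d6:-→d7:-→d8:-→d9:H2→d10:-  best=H2
  add 249.185.8.0/22 -> H5 at depth 22
  ? 249.128.0.100  path d0:-→d1:-→d2:-→d3:-→d4:-→d5:-→d6:-→d7:-→d8:-→d9:H2→d10:-  best=H2
  ? 194.0.135.244  path d0:-→d1:-→d2:-  best=no-route
  add 244.131.112.100/32 -> H5 at depth 32

== LOOKUPS ==
["H0","no-route","H2","H5","H0","H0","H2","H2","H2","no-route"]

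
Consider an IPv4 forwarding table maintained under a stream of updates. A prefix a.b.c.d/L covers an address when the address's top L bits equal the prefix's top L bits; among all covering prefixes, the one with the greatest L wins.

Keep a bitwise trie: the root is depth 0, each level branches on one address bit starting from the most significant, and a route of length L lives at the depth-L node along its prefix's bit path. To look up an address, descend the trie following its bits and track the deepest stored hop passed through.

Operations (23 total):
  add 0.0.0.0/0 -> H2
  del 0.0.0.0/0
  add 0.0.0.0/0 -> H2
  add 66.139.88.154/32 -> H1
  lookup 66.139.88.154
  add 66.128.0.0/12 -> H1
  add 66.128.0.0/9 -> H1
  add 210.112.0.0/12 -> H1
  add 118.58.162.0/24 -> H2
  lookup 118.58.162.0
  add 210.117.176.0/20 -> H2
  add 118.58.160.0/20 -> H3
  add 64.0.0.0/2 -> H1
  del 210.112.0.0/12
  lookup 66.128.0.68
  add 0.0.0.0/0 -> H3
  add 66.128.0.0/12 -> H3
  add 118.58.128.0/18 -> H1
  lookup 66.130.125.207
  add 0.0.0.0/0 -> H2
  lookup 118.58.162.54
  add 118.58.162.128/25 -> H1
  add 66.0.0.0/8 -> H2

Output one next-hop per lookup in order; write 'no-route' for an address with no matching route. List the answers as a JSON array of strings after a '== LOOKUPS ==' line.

Trace:
  add 0.0.0.0/0 -> H2 at depth 0
  del 0.0.0.0/0 (clear depth 0)
  add 0.0.0.0/0 -> H2 at depth 0
  add 66.139.88.154/32 -> H1 at depth 32
  lookup 66.139.88.154: bits 01000010100010110101100010011010 walk d0:H2→d1:-→d2:-→d3:-→d4:-→d5:-→d6:-→d7:-→d8:-→d9:-→d10:-→d11:-→d12:-→d13:-→d14:-→d15:-→d16:-→d17:-→d18:-→d19:-→d20:-→d21:-→d22:-→d23:-→d24:-→d25:-→d26:-→d27:-→d28:-→d29:-→d30:-→d31:-→d32:H1 -> H1
  add 66.128.0.0/12 -> H1 at depth 12
  add 66.128.0.0/9 -> H1 at depth 9
  add 210.112.0.0/12 -> H1 at depth 12
  add 118.58.162.0/24 -> H2 at depth 24
  lookup 118.58.162.0: bits 011101100011101010100010 walk d0:H2→d1:-→d2:-→d3:-→d4:-→d5:-→d6:-→d7:-→d8:-→d9:-→d10:-→d11:-→d12:-→d13:-→d14:-→d15:-→d16:-→d17:-→d18:-→d19:-→d20:-→d21:-→d22:-→d23:-→d24:H2 -> H2
  add 210.117.176.0/20 -> H2 at depth 20
  add 118.58.160.0/20 -> H3 at depth 20
  add 64.0.0.0/2 -> H1 at depth 2
  del 210.112.0.0/12 (clear depth 12)
  lookup 66.128.0.68: bits 010000101000 walk d0:H2→d1:-→d2:H1→d3:-→d4:-→d5:-→d6:-→d7:-→d8:-→d9:H1→d10:-→d11:-→d12:H1 -> H1
  add 0.0.0.0/0 -> H3 at depth 0
  add 66.128.0.0/12 -> H3 at depth 12
  add 118.58.128.0/18 -> H1 at depth 18
  lookup 66.130.125.207: bits 010000101000 walk d0:H3→d1:-→d2:H1→d3:-→d4:-→d5:-→d6:-→d7:-→d8:-→d9:H1→d10:-→d11:-→d12:H3 -> H3
  add 0.0.0.0/0 -> H2 at depth 0
  lookup 118.58.162.54: bits 011101100011101010100010 walk d0:H2→d1:-→d2:H1→d3:-→d4:-→d5:-→d6:-→d7:-→d8:-→d9:-→d10:-→d11:-→d12:-→d13:-→d14:-→d15:-→d16:-→d17:-→d18:H1→d19:-→d20:H3→d21:-→d22:-→d23:-→d24:H2 -> H2
  add 118.58.162.128/25 -> H1 at depth 25
  add 66.0.0.0/8 -> H2 at depth 8

== LOOKUPS ==
["H1","H2","H1","H3","H2"]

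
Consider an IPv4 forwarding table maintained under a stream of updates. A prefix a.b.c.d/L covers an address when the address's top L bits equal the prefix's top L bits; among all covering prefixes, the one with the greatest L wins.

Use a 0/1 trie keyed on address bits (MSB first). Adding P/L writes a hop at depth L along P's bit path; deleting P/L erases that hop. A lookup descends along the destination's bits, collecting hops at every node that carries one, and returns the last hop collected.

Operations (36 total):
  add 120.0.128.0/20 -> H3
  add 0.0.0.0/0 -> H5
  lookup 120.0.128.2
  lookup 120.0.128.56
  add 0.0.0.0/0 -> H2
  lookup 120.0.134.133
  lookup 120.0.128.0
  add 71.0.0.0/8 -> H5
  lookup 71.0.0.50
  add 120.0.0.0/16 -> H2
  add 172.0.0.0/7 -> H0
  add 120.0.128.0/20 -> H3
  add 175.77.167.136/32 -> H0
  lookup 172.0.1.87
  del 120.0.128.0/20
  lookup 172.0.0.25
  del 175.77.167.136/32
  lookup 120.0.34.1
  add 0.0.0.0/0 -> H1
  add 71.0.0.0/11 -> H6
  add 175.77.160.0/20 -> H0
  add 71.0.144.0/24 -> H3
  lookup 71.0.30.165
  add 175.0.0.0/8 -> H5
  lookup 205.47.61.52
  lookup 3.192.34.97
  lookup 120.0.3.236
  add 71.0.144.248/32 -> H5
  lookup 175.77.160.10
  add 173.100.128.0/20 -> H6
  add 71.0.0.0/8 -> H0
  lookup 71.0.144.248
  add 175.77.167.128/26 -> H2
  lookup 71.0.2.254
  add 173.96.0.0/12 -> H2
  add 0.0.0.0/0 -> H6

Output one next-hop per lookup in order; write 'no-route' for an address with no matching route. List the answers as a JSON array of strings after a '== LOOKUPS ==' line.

Process each operation:
  + 120.0.128.0/20 (H3) depth=20
  + 0.0.0.0/0 (H5) depth=0
  lookup 120.0.128.2: bits 01111000000000001000 walk d0:H5→d1:-→d2:-→d3:-→d4:-→d5:-→d6:-→d7:-→d8:-→d9:-→d10:-→d11:-→d12:-→d13:-→d14:-→d15:-→d16:-→d17:-→d18:-→d19:-→d20:H3 -> H3
  lookup 120.0.128.56: bits 01111000000000001000 walk d0:H5→d1:-→d2:-→d3:-→d4:-→d5:-→d6:-→d7:-→d8:-→d9:-→d10:-→d11:-→d12:-→d13:-→d14:-→d15:-→d16:-→d17:-→d18:-→d19:-→d20:H3 -> H3
  + 0.0.0.0/0 (H2) depth=0
  lookup 120.0.134.133: bits 01111000000000001000 walk d0:H2→d1:-→d2:-→d3:-→d4:-→d5:-→d6:-→d7:-→d8:-→d9:-→d10:-→d11:-→d12:-→d13:-→d14:-→d15:-→d16:-→d17:-→d18:-→d19:-→d20:H3 -> H3
  lookup 120.0.128.0: bits 01111000000000001000 walk d0:H2→d1:-→d2:-→d3:-→d4:-→d5:-→d6:-→d7:-→d8:-→d9:-→d10:-→d11:-→d12:-→d13:-→d14:-→d15:-→d16:-→d17:-→d18:-→d19:-→d20:H3 -> H3
  + 71.0.0.0/8 (H5) depth=8
  lookup 71.0.0.50: bits 01000111 walk d0:H2→d1:-→d2:-→d3:-→d4:-→d5:-→d6:-→d7:-→d8:H5 -> H5
  + 120.0.0.0/16 (H2) depth=16
  + 172.0.0.0/7 (H0) depth=7
  + 120.0.128.0/20 (H3) depth=20
  + 175.77.167.136/32 (H0) depth=32
  lookup 172.0.1.87: bits 1010110 walk d0:H2→d1:-→d2:-→d3:-→d4:-→d5:-→d6:-→d7:H0 -> H0
  - 120.0.128.0/20 clear@20
  lookup 172.0.0.25: bits 1010110 walk d0:H2→d1:-→d2:-→d3:-→d4:-→d5:-→d6:-→d7:H0 -> H0
  - 175.77.167.136/32 clear@32
  lookup 120.0.34.1: bits 0111100000000000 walk d0:H2→d1:-→d2:-→d3:-→d4:-→d5:-→d6:-→d7:-→d8:-→d9:-→d10:-→d11:-→d12:-→d13:-→d14:-→d15:-→d16:H2 -> H2
  + 0.0.0.0/0 (H1) depth=0
  + 71.0.0.0/11 (H6) depth=11
  + 175.77.160.0/20 (H0) depth=20
  + 71.0.144.0/24 (H3) depth=24
  lookup 71.0.30.165: bits 0100011100000000 walk d0:H1→d1:-→d2:-→d3:-→d4:-→d5:-→d6:-→d7:-→d8:H5→d9:-→d10:-→d11:H6→d12:-→d13:-→d14:-→d15:-→d16:- -> H6
  + 175.0.0.0/8 (H5) depth=8
  lookup 205.47.61.52: bits 1 walk d0:H1→d1:- -> H1
  lookup 3.192.34.97: bits 0 walk d0:H1→d1:- -> H1
  lookup 120.0.3.236: bits 0111100000000000 walk d0:H1→d1:-→d2:-→d3:-→d4:-→d5:-→d6:-→d7:-→d8:-→d9:-→d10:-→d11:-→d12:-→d13:-→d14:-→d15:-→d16:H2 -> H2
  + 71.0.144.248/32 (H5) depth=32
  lookup 175.77.160.10: bits 101011110100110110100 walk d0:H1→d1:-→d2:-→d3:-→d4:-→d5:-→d6:-→d7:-→d8:H5→d9:-→d10:-→d11:-→d12:-→d13:-→d14:-→d15:-→d16:-→d17:-→d18:-→d19:-→d20:H0→d21:- -> H0
  + 173.100.128.0/20 (H6) depth=20
  + 71.0.0.0/8 (H0) depth=8
  lookup 71.0.144.248: bits 01000111000000001001000011111000 walk d0:H1→d1:-→d2:-→d3:-→d4:-→d5:-→d6:-→d7:-→d8:H0→d9:-→d10:-→d11:H6→d12:-→d13:-→d14:-→d15:-→d16:-→d17:-→d18:-→d19:-→d20:-→d21:-→d22:-→d23:-→d24:H3→d25:-→d26:-→d27:-→d28:-→d29:-→d30:-→d31:-→d32:H5 -> H5
  + 175.77.167.128/26 (H2) depth=26
  lookup 71.0.2.254: bits 0100011100000000 walk d0:H1→d1:-→d2:-→d3:-→d4:-→d5:-→d6:-→d7:-→d8:H0→d9:-→d10:-→d11:H6→d12:-→d13:-→d14:-→d15:-→d16:- -> H6
  + 173.96.0.0/12 (H2) depth=12
  + 0.0.0.0/0 (H6) depth=0

== LOOKUPS ==
["H3","H3","H3","H3","H5","H0","H0","H2","H6","H1","H1","H2","H0","H5","H6"]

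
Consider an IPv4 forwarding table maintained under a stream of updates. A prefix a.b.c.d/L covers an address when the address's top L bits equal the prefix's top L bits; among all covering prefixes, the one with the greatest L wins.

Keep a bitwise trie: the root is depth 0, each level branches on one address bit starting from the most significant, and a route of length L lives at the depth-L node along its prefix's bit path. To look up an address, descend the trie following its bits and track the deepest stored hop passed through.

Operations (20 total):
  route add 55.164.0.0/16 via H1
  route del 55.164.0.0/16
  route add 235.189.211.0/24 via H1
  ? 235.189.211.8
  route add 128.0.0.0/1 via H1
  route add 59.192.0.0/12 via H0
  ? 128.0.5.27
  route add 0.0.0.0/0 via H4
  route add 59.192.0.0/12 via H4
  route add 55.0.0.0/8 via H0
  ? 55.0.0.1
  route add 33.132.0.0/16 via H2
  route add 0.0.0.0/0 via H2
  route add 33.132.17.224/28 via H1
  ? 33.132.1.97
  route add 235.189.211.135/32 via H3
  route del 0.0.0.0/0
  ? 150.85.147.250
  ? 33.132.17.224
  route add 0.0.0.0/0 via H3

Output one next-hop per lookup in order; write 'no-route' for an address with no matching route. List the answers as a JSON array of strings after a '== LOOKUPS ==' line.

Apply in order:
  add 55.164.0.0/16 -> H1 at depth 16
  - 55.164.0.0/16 clear@16
  add 235.189.211.0/24 -> H1 at depth 24
  Q 235.189.211.8: descend 111010111011110111010011 ; hops seen [H1] ; pick H1
  add 128.0.0.0/1 -> H1 at depth 1
  add 59.192.0.0/12 -> H0 at depth 12
  Q 128.0.5.27: descend 1 ; hops seen [H1] ; pick H1
  add 0.0.0.0/0 -> H4 at depth 0
  add 59.192.0.0/12 -> H4 at depth 12
  add 55.0.0.0/8 -> H0 at depth 8
  Q 55.0.0.1: descend 00110111 ; hops seen [H4,H0] ; pick H0
  add 33.132.0.0/16 -> H2 at depth 16
  add 0.0.0.0/0 -> H2 at depth 0
  add 33.132.17.224/28 -> H1 at depth 28
  Q 33.132.1.97: descend 0010000110000100000 ; hops seen [H2,H2] ; pick H2
  add 235.189.211.135/32 -> H3 at depth 32
  - 0.0.0.0/0 clear@0
  Q 150.85.147.250: descend 1 ; hops seen [H1] ; pick H1
  Q 33.132.17.224: descend 0010000110000100000100011110 ; hops seen [H2,H1] ; pick H1
  add 0.0.0.0/0 -> H3 at depth 0

== LOOKUPS ==
["H1","H1","H0","H2","H1","H1"]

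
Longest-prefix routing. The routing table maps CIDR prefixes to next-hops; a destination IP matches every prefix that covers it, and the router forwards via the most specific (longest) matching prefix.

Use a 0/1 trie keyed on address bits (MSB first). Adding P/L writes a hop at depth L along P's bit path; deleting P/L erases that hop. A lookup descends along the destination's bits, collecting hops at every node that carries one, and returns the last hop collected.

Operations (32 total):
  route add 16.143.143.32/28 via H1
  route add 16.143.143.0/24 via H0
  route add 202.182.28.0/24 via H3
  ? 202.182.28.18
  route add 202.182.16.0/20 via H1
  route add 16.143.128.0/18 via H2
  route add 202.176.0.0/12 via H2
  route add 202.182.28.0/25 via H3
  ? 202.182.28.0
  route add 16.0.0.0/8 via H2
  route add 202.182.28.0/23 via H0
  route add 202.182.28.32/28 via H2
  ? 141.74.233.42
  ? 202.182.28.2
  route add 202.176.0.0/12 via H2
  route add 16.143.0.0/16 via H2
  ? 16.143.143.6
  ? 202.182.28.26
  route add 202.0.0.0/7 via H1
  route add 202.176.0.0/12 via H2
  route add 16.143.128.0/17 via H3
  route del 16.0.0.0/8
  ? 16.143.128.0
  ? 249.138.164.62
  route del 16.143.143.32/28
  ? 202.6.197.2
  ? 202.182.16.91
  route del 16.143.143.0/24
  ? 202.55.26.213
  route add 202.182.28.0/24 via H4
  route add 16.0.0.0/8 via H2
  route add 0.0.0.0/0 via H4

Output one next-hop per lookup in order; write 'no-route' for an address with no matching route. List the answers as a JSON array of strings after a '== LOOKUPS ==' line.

Process each operation:
  add 16.143.143.32/28 -> H1 at depth 28
  add 16.143.143.0/24 -> H0 at depth 24
  add 202.182.28.0/24 -> H3 at depth 24
  ? 202.182.28.18  path d0:-→d1:-→d2:-→d3:-→d4:-→d5:-→d6:-→d7:-→d8:-→d9:-→d10:-→d11:-→d12:-→d13:-→d14:-→d15:-→d16:-→d17:-→d18:-→d19:-→d20:-→d21:-→d22:-→d23:-→d24:H3  best=H3
  add 202.182.16.0/20 -> H1 at depth 20
  add 16.143.128.0/18 -> H2 at depth 18
  add 202.176.0.0/12 -> H2 at depth 12
  add 202.182.28.0/25 -> H3 at depth 25
  ? 202.182.28.0  path d0:-→d1:-→d2:-→d3:-→d4:-→d5:-→d6:-→d7:-→d8:-→d9:-→d10:-→d11:-→d12:H2→d13:-→d14:-→d15:-→d16:-→d17:-→d18:-→d19:-→d20:H1→d21:-→d22:-→d23:-→d24:H3→d25:H3  best=H3
  add 16.0.0.0/8 -> H2 at depth 8
  add 202.182.28.0/23 -> H0 at depth 23
  add 202.182.28.32/28 -> H2 at depth 28
  ? 141.74.233.42  path d0:-→d1:-  best=no-route
  ? 202.182.28.2  path d0:-→d1:-→d2:-→d3:-→d4:-→d5:-→d6:-→d7:-→d8:-→d9:-→d10:-→d11:-→d12:H2→d13:-→d14:-→d15:-→d16:-→d17:-→d18:-→d19:-→d20:H1→d21:-→d22:-→d23:H0→d24:H3→d25:H3→d26:-  best=H3
  add 202.176.0.0/12 -> H2 at depth 12
  add 16.143.0.0/16 -> H2 at depth 16
  ? 16.143.143.6  path d0:-→d1:-→d2:-→d3:-→d4:-→d5:-→d6:-→d7:-→d8:H2→d9:-→d10:-→d11:-→d12:-→d13:-→d14:-→d15:-→d16:H2→d17:-→d18:H2→d19:-→d20:-→d21:-→d22:-→d23:-→d24:H0→d25:-→d26:-  best=H0
  ? 202.182.28.26  path d0:-→d1:-→d2:-→d3:-→d4:-→d5:-→d6:-→d7:-→d8:-→d9:-→d10:-→d11:-→d12:H2→d13:-→d14:-→d15:-→d16:-→d17:-→d18:-→d19:-→d20:H1→d21:-→d22:-→d23:H0→d24:H3→d25:H3→d26:-  best=H3
  add 202.0.0.0/7 -> H1 at depth 7
  add 202.176.0.0/12 -> H2 at depth 12
  add 16.143.128.0/17 -> H3 at depth 17
  - 16.0.0.0/8 clear@8
  ? 16.143.128.0  path d0:-→d1:-→d2:-→d3:-→d4:-→d5:-→d6:-→d7:-→d8:-→d9:-→d10:-→d11:-→d12:-→d13:-→d14:-→d15:-→d16:H2→d17:H3→d18:H2→d19:-→d20:-  best=H2
  ? 249.138.164.62  path d0:-→d1:-→d2:-  best=no-route
  - 16.143.143.32/28 clear@28
  ? 202.6.197.2  path d0:-→d1:-→d2:-→d3:-→d4:-→d5:-→d6:-→d7:H1→d8:-  best=H1
  ? 202.182.16.91  path d0:-→d1:-→d2:-→d3:-→d4:-→d5:-→d6:-→d7:H1→d8:-→d9:-→d10:-→d11:-→d12:H2→d13:-→d14:-→d15:-→d16:-→d17:-→d18:-→d19:-→d20:H1  best=H1
  - 16.143.143.0/24 clear@24
  ? 202.55.26.213  path d0:-→d1:-→d2:-→d3:-→d4:-→d5:-→d6:-→d7:H1→d8:-  best=H1
  add 202.182.28.0/24 -> H4 at depth 24
  add 16.0.0.0/8 -> H2 at depth 8
  add 0.0.0.0/0 -> H4 at depth 0

== LOOKUPS ==
["H3","H3","no-route","H3","H0","H3","H2","no-route","H1","H1","H1"]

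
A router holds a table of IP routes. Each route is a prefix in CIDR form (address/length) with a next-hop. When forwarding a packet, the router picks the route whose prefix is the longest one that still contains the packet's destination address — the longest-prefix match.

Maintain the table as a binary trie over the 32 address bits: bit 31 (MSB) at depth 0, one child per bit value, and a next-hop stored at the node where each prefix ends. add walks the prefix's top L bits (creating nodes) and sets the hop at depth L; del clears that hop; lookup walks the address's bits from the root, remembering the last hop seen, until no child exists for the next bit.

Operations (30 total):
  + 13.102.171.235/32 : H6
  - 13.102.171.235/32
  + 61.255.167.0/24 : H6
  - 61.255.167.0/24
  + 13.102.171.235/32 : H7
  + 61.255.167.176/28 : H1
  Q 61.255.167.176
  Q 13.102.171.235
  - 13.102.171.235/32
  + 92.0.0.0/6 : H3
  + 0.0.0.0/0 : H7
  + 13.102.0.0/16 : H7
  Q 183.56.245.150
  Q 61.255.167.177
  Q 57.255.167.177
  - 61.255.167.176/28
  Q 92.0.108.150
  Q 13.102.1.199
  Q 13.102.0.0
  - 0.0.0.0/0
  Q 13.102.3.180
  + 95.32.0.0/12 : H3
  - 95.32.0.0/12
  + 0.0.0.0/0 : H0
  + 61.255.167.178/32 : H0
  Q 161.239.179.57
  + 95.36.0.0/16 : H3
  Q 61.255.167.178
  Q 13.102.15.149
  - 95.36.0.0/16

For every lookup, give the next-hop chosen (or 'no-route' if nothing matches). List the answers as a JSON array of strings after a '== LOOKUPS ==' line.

Process each operation:
  + 13.102.171.235/32 (H6) depth=32
  - 13.102.171.235/32 clear@32
  + 61.255.167.0/24 (H6) depth=24
  - 61.255.167.0/24 clear@24
  + 13.102.171.235/32 (H7) depth=32
  + 61.255.167.176/28 (H1) depth=28
  ? 61.255.167.176  path d0:-→d1:-→d2:-→d3:-→d4:-→d5:-→d6:-→d7:-→d8:-→d9:-→d10:-→d11:-→d12:-→d13:-→d14:-→d15:-→d16:-→d17:-→d18:-→d19:-→d20:-→d21:-→d22:-→d23:-→d24:-→d25:-→d26:-→d27:-→d28:H1  best=H1
  ? 13.102.171.235  path d0:-→d1:-→d2:-→d3:-→d4:-→d5:-→d6:-→d7:-→d8:-→d9:-→d10:-→d11:-→d12:-→d13:-→d14:-→d15:-→d16:-→d17:-→d18:-→d19:-→d20:-→d21:-→d22:-→d23:-→d24:-→d25:-→d26:-→d27:-→d28:-→d29:-→d30:-→d31:-→d32:H7  best=H7
  - 13.102.171.235/32 clear@32
  + 92.0.0.0/6 (H3) depth=6
  + 0.0.0.0/0 (H7) depth=0
  + 13.102.0.0/16 (H7) depth=16
  ? 183.56.245.150  path d0:H7  best=H7
  ? 61.255.167.177  path d0:H7→d1:-→d2:-→d3:-→d4:-→d5:-→d6:-→d7:-→d8:-→d9:-→d10:-→d11:-→d12:-→d13:-→d14:-→d15:-→d16:-→d17:-→d18:-→d19:-→d20:-→d21:-→d22:-→d23:-→d24:-→d25:-→d26:-→d27:-→d28:H1  best=H1
  ? 57.255.167.177  path d0:H7→d1:-→d2:-→d3:-→d4:-→d5:-  best=H7
  - 61.255.167.176/28 clear@28
  ? 92.0.108.150  path d0:H7→d1:-→d2:-→d3:-→d4:-→d5:-→d6:H3  best=H3
  ? 13.102.1.199  path d0:H7→d1:-→d2:-→d3:-→d4:-→d5:-→d6:-→d7:-→d8:-→d9:-→d10:-→d11:-→d12:-→d13:-→d14:-→d15:-→d16:H7  best=H7
  ? 13.102.0.0  path d0:H7→d1:-→d2:-→d3:-→d4:-→d5:-→d6:-→d7:-→d8:-→d9:-→d10:-→d11:-→d12:-→d13:-→d14:-→d15:-→d16:H7  best=H7
  - 0.0.0.0/0 clear@0
  ? 13.102.3.180  path d0:-→d1:-→d2:-→d3:-→d4:-→d5:-→d6:-→d7:-→d8:-→d9:-→d10:-→d11:-→d12:-→d13:-→d14:-→d15:-→d16:H7  best=H7
  + 95.32.0.0/12 (H3) depth=12
  - 95.32.0.0/12 clear@12
  + 0.0.0.0/0 (H0) depth=0
  + 61.255.167.178/32 (H0) depth=32
  ? 161.239.179.57  path d0:H0  best=H0
  + 95.36.0.0/16 (H3) depth=16
  ? 61.255.167.178  path d0:H0→d1:-→d2:-→d3:-→d4:-→d5:-→d6:-→d7:-→d8:-→d9:-→d10:-→d11:-→d12:-→d13:-→d14:-→d15:-→d16:-→d17:-→d18:-→d19:-→d20:-→d21:-→d22:-→d23:-→d24:-→d25:-→d26:-→d27:-→d28:-→d29:-→d30:-→d31:-→d32:H0  best=H0
  ? 13.102.15.149  path d0:H0→d1:-→d2:-→d3:-→d4:-→d5:-→d6:-→d7:-→d8:-→d9:-→d10:-→d11:-→d12:-→d13:-→d14:-→d15:-→d16:H7  best=H7
  - 95.36.0.0/16 clear@16

== LOOKUPS ==
["H1","H7","H7","H1","H7","H3","H7","H7","H7","H0","H0","H7"]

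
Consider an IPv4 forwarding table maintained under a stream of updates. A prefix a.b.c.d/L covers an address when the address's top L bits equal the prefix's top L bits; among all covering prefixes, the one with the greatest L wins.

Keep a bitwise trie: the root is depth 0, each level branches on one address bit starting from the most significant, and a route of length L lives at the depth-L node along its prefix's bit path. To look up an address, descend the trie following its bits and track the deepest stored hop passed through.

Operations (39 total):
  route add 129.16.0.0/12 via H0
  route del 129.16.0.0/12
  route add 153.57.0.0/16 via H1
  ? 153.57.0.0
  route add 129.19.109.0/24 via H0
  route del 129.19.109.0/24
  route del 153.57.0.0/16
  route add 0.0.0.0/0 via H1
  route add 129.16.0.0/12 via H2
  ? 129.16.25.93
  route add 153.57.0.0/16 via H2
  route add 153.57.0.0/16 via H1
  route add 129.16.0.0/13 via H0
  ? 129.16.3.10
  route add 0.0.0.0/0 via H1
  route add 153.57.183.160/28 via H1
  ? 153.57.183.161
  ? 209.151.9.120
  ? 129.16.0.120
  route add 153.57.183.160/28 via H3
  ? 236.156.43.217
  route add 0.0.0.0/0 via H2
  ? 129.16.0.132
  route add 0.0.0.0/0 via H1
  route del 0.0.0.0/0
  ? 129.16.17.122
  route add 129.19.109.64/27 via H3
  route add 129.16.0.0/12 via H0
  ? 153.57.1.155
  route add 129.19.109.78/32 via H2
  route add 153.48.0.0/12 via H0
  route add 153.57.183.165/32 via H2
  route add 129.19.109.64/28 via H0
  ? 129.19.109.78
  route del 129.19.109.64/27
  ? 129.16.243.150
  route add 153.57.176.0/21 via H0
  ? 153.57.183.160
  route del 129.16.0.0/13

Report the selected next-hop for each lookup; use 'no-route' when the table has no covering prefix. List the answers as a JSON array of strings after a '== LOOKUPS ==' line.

Process each operation:
  add 129.16.0.0/12 -> H0 at depth 12
  - 129.16.0.0/12 clear@12
  add 153.57.0.0/16 -> H1 at depth 16
  ? 153.57.0.0  path d0:-→d1:-→d2:-→d3:-→d4:-→d5:-→d6:-→d7:-→d8:-→d9:-→d10:-→d11:-→d12:-→d13:-→d14:-→d15:-→d16:H1  best=H1
  add 129.19.109.0/24 -> H0 at depth 24
  - 129.19.109.0/24 clear@24
  - 153.57.0.0/16 clear@16
  add 0.0.0.0/0 -> H1 at depth 0
  add 129.16.0.0/12 -> H2 at depth 12
  ? 129.16.25.93  path d0:H1→d1:-→d2:-→d3:-→d4:-→d5:-→d6:-→d7:-→d8:-→d9:-→d10:-→d11:-→d12:H2→d13:-→d14:-  best=H2
  add 153.57.0.0/16 -> H2 at depth 16
  add 153.57.0.0/16 -> H1 at depth 16
  add 129.16.0.0/13 -> H0 at depth 13
  ? 129.16.3.10  path d0:H1→d1:-→d2:-→d3:-→d4:-→d5:-→d6:-→d7:-→d8:-→d9:-→d10:-→d11:-→d12:H2→d13:H0→d14:-  best=H0
  add 0.0.0.0/0 -> H1 at depth 0
  add 153.57.183.160/28 -> H1 at depth 28
  ? 153.57.183.161  path d0:H1→d1:-→d2:-→d3:-→d4:-→d5:-→d6:-→d7:-→d8:-→d9:-→d10:-→d11:-→d12:-→d13:-→d14:-→d15:-→d16:H1→d17:-→d18:-→d19:-→d20:-→d21:-→d22:-→d23:-→d24:-→d25:-→d26:-→d27:-→d28:H1  best=H1
  ? 209.151.9.120  path d0:H1→d1:-  best=H1
  ? 129.16.0.120  path d0:H1→d1:-→d2:-→d3:-→d4:-→d5:-→d6:-→d7:-→d8:-→d9:-→d10:-→d11:-→d12:H2→d13:H0→d14:-  best=H0
  add 153.57.183.160/28 -> H3 at depth 28
  ? 236.156.43.217  path d0:H1→d1:-  best=H1
  add 0.0.0.0/0 -> H2 at depth 0
  ? 129.16.0.132  path d0:H2→d1:-→d2:-→d3:-→d4:-→d5:-→d6:-→d7:-→d8:-→d9:-→d10:-→d11:-→d12:H2→d13:H0→d14:-  best=H0
  add 0.0.0.0/0 -> H1 at depth 0
  - 0.0.0.0/0 clear@0
  ? 129.16.17.122  path d0:-→d1:-→d2:-→d3:-→d4:-→d5:-→d6:-→d7:-→d8:-→d9:-→d10:-→d11:-→d12:H2→d13:H0→d14:-  best=H0
  add 129.19.109.64/27 -> H3 at depth 27
  add 129.16.0.0/12 -> H0 at depth 12
  ? 153.57.1.155  path d0:-→d1:-→d2:-→d3:-→d4:-→d5:-→d6:-→d7:-→d8:-→d9:-→d10:-→d11:-→d12:-→d13:-→d14:-→d15:-→d16:H1  best=H1
  add 129.19.109.78/32 -> H2 at depth 32
  add 153.48.0.0/12 -> H0 at depth 12
  add 153.57.183.165/32 -> H2 at depth 32
  add 129.19.109.64/28 -> H0 at depth 28
  ? 129.19.109.78  path d0:-→d1:-→d2:-→d3:-→d4:-→d5:-→d6:-→d7:-→d8:-→d9:-→d10:-→d11:-→d12:H0→d13:H0→d14:-→d15:-→d16:-→d17:-→d18:-→d19:-→d20:-→d21:-→d22:-→d23:-→d24:-→d25:-→d26:-→d27:H3→d28:H0→d29:-→d30:-→d31:-→d32:H2  best=H2
  - 129.19.109.64/27 clear@27
  ? 129.16.243.150  path d0:-→d1:-→d2:-→d3:-→d4:-→d5:-→d6:-→d7:-→d8:-→d9:-→d10:-→d11:-→d12:H0→d13:H0→d14:-  best=H0
  add 153.57.176.0/21 -> H0 at depth 21
  ? 153.57.183.160  path d0:-→d1:-→d2:-→d3:-→d4:-→d5:-→d6:-→d7:-→d8:-→d9:-→d10:-→d11:-→d12:H0→d13:-→d14:-→d15:-→d16:H1→d17:-→d18:-→d19:-→d20:-→d21:H0→d22:-→d23:-→d24:-→d25:-→d26:-→d27:-→d28:H3→d29:-  best=H3
  - 129.16.0.0/13 clear@13

== LOOKUPS ==
["H1","H2","H0","H1","H1","H0","H1","H0","H0","H1","H2","H0","H3"]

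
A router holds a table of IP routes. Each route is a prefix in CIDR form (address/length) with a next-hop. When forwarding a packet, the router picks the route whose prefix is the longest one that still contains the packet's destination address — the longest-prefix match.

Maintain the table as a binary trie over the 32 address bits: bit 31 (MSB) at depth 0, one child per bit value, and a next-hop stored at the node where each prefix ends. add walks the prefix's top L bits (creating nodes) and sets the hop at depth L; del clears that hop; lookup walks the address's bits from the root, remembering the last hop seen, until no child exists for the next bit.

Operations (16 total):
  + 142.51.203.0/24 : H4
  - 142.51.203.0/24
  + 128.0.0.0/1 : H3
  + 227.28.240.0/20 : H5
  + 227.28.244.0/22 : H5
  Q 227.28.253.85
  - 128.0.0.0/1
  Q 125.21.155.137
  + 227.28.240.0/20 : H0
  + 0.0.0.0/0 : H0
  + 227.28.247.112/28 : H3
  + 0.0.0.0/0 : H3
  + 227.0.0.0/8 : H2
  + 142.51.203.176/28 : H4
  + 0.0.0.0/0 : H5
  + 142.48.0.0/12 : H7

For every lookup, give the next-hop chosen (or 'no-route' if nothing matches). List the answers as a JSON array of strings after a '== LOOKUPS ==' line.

Process each operation:
  add 142.51.203.0/24 -> H4 at depth 24
  del 142.51.203.0/24 (clear depth 24)
  add 128.0.0.0/1 -> H3 at depth 1
  add 227.28.240.0/20 -> H5 at depth 20
  add 227.28.244.0/22 -> H5 at depth 22
  lookup 227.28.253.85: bits 11100011000111001111 walk d0:-→d1:H3→d2:-→d3:-→d4:-→d5:-→d6:-→d7:-→d8:-→d9:-→d10:-→d11:-→d12:-→d13:-→d14:-→d15:-→d16:-→d17:-→d18:-→d19:-→d20:H5 -> H5
  del 128.0.0.0/1 (clear depth 1)
  lookup 125.21.155.137: bits ε walk d0:- -> no-route
  add 227.28.240.0/20 -> H0 at depth 20
  add 0.0.0.0/0 -> H0 at depth 0
  add 227.28.247.112/28 -> H3 at depth 28
  add 0.0.0.0/0 -> H3 at depth 0
  add 227.0.0.0/8 -> H2 at depth 8
  add 142.51.203.176/28 -> H4 at depth 28
  add 0.0.0.0/0 -> H5 at depth 0
  add 142.48.0.0/12 -> H7 at depth 12

== LOOKUPS ==
["H5","no-route"]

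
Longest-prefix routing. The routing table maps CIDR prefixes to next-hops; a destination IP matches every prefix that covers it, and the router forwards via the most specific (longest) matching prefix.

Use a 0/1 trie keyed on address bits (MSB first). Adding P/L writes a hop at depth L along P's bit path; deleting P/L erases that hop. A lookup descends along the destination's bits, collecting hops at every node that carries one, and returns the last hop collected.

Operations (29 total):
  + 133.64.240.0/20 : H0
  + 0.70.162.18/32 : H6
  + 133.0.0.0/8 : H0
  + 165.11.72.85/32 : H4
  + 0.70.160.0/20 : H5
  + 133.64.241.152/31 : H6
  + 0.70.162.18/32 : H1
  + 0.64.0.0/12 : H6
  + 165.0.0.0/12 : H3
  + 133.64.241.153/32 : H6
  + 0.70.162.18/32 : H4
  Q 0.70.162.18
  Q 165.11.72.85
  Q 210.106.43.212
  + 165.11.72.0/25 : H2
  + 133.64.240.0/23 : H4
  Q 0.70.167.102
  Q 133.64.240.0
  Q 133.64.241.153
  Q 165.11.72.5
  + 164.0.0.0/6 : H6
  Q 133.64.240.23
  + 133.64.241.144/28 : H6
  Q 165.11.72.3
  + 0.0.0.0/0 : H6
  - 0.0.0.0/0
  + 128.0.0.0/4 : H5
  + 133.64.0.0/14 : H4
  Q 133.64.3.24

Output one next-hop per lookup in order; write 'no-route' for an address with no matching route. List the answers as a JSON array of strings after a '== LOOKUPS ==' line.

Trace:
  + 133.64.240.0/20 (H0) depth=20
  + 0.70.162.18/32 (H6) depth=32
  + 133.0.0.0/8 (H0) depth=8
  + 165.11.72.85/32 (H4) depth=32
  + 0.70.160.0/20 (H5) depth=20
  + 133.64.241.152/31 (H6) depth=31
  + 0.70.162.18/32 (H1) depth=32
  + 0.64.0.0/12 (H6) depth=12
  + 165.0.0.0/12 (H3) depth=12
  + 133.64.241.153/32 (H6) depth=32
  + 0.70.162.18/32 (H4) depth=32
  Q 0.70.162.18: descend 00000000010001101010001000010010 ; hops seen [H6,H5,H4] ; pick H4
  Q 165.11.72.85: descend 10100101000010110100100001010101 ; hops seen [H3,H4] ; pick H4
  Q 210.106.43.212: descend 1 ; hops seen [∅] ; pick no-route
  + 165.11.72.0/25 (H2) depth=25
  + 133.64.240.0/23 (H4) depth=23
  Q 0.70.167.102: descend 000000000100011010100 ; hops seen [H6,H5] ; pick H5
  Q 133.64.240.0: descend 10000101010000001111000 ; hops seen [H0,H0,H4] ; pick H4
  Q 133.64.241.153: descend 10000101010000001111000110011001 ; hops seen [H0,H0,H4,H6,H6] ; pick H6
  Q 165.11.72.5: descend 1010010100001011010010000 ; hops seen [H3,H2] ; pick H2
  + 164.0.0.0/6 (H6) depth=6
  Q 133.64.240.23: descend 10000101010000001111000 ; hops seen [H0,H0,H4] ; pick H4
  + 133.64.241.144/28 (H6) depth=28
  Q 165.11.72.3: descend 1010010100001011010010000 ; hops seen [H6,H3,H2] ; pick H2
  + 0.0.0.0/0 (H6) depth=0
  del 0.0.0.0/0 (clear depth 0)
  + 128.0.0.0/4 (H5) depth=4
  + 133.64.0.0/14 (H4) depth=14
  Q 133.64.3.24: descend 1000010101000000 ; hops seen [H5,H0,H4] ; pick H4

== LOOKUPS ==
["H4","H4","no-route","H5","H4","H6","H2","H4","H2","H4"]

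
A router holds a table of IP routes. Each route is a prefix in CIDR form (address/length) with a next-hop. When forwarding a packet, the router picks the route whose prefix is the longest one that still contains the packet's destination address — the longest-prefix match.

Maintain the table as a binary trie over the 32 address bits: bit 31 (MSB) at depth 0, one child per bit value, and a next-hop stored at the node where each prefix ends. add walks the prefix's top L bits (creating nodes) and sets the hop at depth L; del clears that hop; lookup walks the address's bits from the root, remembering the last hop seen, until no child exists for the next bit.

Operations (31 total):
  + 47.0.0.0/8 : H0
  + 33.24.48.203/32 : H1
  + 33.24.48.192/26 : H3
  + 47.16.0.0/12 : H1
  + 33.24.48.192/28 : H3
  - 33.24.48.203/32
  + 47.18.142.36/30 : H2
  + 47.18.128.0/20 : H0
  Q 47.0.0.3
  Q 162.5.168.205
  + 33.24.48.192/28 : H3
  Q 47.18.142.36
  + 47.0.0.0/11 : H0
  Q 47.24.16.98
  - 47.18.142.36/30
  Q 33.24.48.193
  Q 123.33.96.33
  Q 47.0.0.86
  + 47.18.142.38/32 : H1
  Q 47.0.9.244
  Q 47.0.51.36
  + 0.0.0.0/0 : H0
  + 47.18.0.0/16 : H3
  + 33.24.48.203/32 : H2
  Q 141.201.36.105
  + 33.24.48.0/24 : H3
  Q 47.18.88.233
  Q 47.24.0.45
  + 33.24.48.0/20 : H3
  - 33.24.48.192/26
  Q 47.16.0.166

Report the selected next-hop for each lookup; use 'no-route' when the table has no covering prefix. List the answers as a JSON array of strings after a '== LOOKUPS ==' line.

Trace:
  add 47.0.0.0/8 -> H0 at depth 8
  add 33.24.48.203/32 -> H1 at depth 32
  add 33.24.48.192/26 -> H3 at depth 26
  add 47.16.0.0/12 -> H1 at depth 12
  add 33.24.48.192/28 -> H3 at depth 28
  - 33.24.48.203/32 clear@32
  add 47.18.142.36/30 -> H2 at depth 30
  add 47.18.128.0/20 -> H0 at depth 20
  ? 47.0.0.3  path d0:-→d1:-→d2:-→d3:-→d4:-→d5:-→d6:-→d7:-→d8:H0→d9:-→d10:-→d11:-  best=H0
  ? 162.5.168.205  path d0:-  best=no-route
  add 33.24.48.192/28 -> H3 at depth 28
  ? 47.18.142.36  path d0:-→d1:-→d2:-→d3:-→d4:-→d5:-→d6:-→d7:-→d8:H0→d9:-→d10:-→d11:-→d12:H1→d13:-→d14:-→d15:-→d16:-→d17:-→d18:-→d19:-→d20:H0→d21:-→d22:-→d23:-→d24:-→d25:-→d26:-→d27:-→d28:-→d29:-→d30:H2  best=H2
  add 47.0.0.0/11 -> H0 at depth 11
  ? 47.24.16.98  path d0:-→d1:-→d2:-→d3:-→d4:-→d5:-→d6:-→d7:-→d8:H0→d9:-→d10:-→d11:H0→d12:H1  best=H1
  - 47.18.142.36/30 clear@30
  ? 33.24.48.193  path d0:-→d1:-→d2:-→d3:-→d4:-→d5:-→d6:-→d7:-→d8:-→d9:-→d10:-→d11:-→d12:-→d13:-→d14:-→d15:-→d16:-→d17:-→d18:-→d19:-→d20:-→d21:-→d22:-→d23:-→d24:-→d25:-→d26:H3→d27:-→d28:H3  best=H3
  ? 123.33.96.33  path d0:-→d1:-  best=no-route
  ? 47.0.0.86  path d0:-→d1:-→d2:-→d3:-→d4:-→d5:-→d6:-→d7:-→d8:H0→d9:-→d10:-→d11:H0  best=H0
  add 47.18.142.38/32 -> H1 at depth 32
  ? 47.0.9.244  path d0:-→d1:-→d2:-→d3:-→d4:-→d5:-→d6:-→d7:-→d8:H0→d9:-→d10:-→d11:H0  best=H0
  ? 47.0.51.36  path d0:-→d1:-→d2:-→d3:-→d4:-→d5:-→d6:-→d7:-→d8:H0→d9:-→d10:-→d11:H0  best=H0
  add 0.0.0.0/0 -> H0 at depth 0
  add 47.18.0.0/16 -> H3 at depth 16
  add 33.24.48.203/32 -> H2 at depth 32
  ? 141.201.36.105  path d0:H0  best=H0
  add 33.24.48.0/24 -> H3 at depth 24
  ? 47.18.88.233  path d0:H0→d1:-→d2:-→d3:-→d4:-→d5:-→d6:-→d7:-→d8:H0→d9:-→d10:-→d11:H0→d12:H1→d13:-→d14:-→d15:-→d16:H3  best=H3
  ? 47.24.0.45  path d0:H0→d1:-→d2:-→d3:-→d4:-→d5:-→d6:-→d7:-→d8:H0→d9:-→d10:-→d11:H0→d12:H1  best=H1
  add 33.24.48.0/20 -> H3 at depth 20
  - 33.24.48.192/26 clear@26
  ? 47.16.0.166  path d0:H0→d1:-→d2:-→d3:-→d4:-→d5:-→d6:-→d7:-→d8:H0→d9:-→d10:-→d11:H0→d12:H1→d13:-→d14:-  best=H1

== LOOKUPS ==
["H0","no-route","H2","H1","H3","no-route","H0","H0","H0","H0","H3","H1","H1"]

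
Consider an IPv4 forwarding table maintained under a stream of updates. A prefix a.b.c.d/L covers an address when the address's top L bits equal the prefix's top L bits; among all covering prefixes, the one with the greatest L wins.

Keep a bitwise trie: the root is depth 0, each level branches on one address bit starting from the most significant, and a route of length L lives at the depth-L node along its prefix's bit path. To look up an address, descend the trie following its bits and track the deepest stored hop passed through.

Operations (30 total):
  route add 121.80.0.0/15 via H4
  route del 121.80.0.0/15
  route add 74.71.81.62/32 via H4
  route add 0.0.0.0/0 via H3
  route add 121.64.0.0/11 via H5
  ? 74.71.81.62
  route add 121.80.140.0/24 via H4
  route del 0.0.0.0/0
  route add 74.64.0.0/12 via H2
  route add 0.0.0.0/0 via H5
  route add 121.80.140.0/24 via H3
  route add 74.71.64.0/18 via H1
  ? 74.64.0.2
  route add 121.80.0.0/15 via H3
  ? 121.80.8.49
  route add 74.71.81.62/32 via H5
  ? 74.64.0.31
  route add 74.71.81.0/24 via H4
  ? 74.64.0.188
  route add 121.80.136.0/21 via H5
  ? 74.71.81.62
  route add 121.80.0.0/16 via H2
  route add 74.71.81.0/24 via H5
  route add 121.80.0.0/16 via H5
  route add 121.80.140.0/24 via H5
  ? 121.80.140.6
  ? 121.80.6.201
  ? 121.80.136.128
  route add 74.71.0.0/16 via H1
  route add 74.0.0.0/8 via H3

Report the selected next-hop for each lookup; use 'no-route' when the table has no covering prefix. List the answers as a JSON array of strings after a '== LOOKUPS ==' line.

Process each operation:
  + 121.80.0.0/15 (H4) depth=15
  - 121.80.0.0/15 clear@15
  + 74.71.81.62/32 (H4) depth=32
  + 0.0.0.0/0 (H3) depth=0
  + 121.64.0.0/11 (H5) depth=11
  lookup 74.71.81.62: bits 01001010010001110101000100111110 walk d0:H3→d1:-→d2:-→d3:-→d4:-→d5:-→d6:-→d7:-→d8:-→d9:-→d10:-→d11:-→d12:-→d13:-→d14:-→d15:-→d16:-→d17:-→d18:-→d19:-→d20:-→d21:-→d22:-→d23:-→d24:-→d25:-→d26:-→d27:-→d28:-→d29:-→d30:-→d31:-→d32:H4 -> H4
  + 121.80.140.0/24 (H4) depth=24
  - 0.0.0.0/0 clear@0
  + 74.64.0.0/12 (H2) depth=12
  + 0.0.0.0/0 (H5) depth=0
  + 121.80.140.0/24 (H3) depth=24
  + 74.71.64.0/18 (H1) depth=18
  lookup 74.64.0.2: bits 0100101001000 walk d0:H5→d1:-→d2:-→d3:-→d4:-→d5:-→d6:-→d7:-→d8:-→d9:-→d10:-→d11:-→d12:H2→d13:- -> H2
  + 121.80.0.0/15 (H3) depth=15
  lookup 121.80.8.49: bits 0111100101010000 walk d0:H5→d1:-→d2:-→d3:-→d4:-→d5:-→d6:-→d7:-→d8:-→d9:-→d10:-→d11:H5→d12:-→d13:-→d14:-→d15:H3→d16:- -> H3
  + 74.71.81.62/32 (H5) depth=32
  lookup 74.64.0.31: bits 0100101001000 walk d0:H5→d1:-→d2:-→d3:-→d4:-→d5:-→d6:-→d7:-→d8:-→d9:-→d10:-→d11:-→d12:H2→d13:- -> H2
  + 74.71.81.0/24 (H4) depth=24
  lookup 74.64.0.188: bits 0100101001000 walk d0:H5→d1:-→d2:-→d3:-→d4:-→d5:-→d6:-→d7:-→d8:-→d9:-→d10:-→d11:-→d12:H2→d13:- -> H2
  + 121.80.136.0/21 (H5) depth=21
  lookup 74.71.81.62: bits 01001010010001110101000100111110 walk d0:H5→d1:-→d2:-→d3:-→d4:-→d5:-→d6:-→d7:-→d8:-→d9:-→d10:-→d11:-→d12:H2→d13:-→d14:-→d15:-→d16:-→d17:-→d18:H1→d19:-→d20:-→d21:-→d22:-→d23:-→d24:H4→d25:-→d26:-→d27:-→d28:-→d29:-→d30:-→d31:-→d32:H5 -> H5
  + 121.80.0.0/16 (H2) depth=16
  + 74.71.81.0/24 (H5) depth=24
  + 121.80.0.0/16 (H5) depth=16
  + 121.80.140.0/24 (H5) depth=24
  lookup 121.80.140.6: bits 011110010101000010001100 walk d0:H5→d1:-→d2:-→d3:-→d4:-→d5:-→d6:-→d7:-→d8:-→d9:-→d10:-→d11:H5→d12:-→d13:-→d14:-→d15:H3→d16:H5→d17:-→d18:-→d19:-→d20:-→d21:H5→d22:-→d23:-→d24:H5 -> H5
  lookup 121.80.6.201: bits 0111100101010000 walk d0:H5→d1:-→d2:-→d3:-→d4:-→d5:-→d6:-→d7:-→d8:-→d9:-→d10:-→d11:H5→d12:-→d13:-→d14:-→d15:H3→d16:H5 -> H5
  lookup 121.80.136.128: bits 011110010101000010001 walk d0:H5→d1:-→d2:-→d3:-→d4:-→d5:-→d6:-→d7:-→d8:-→d9:-→d10:-→d11:H5→d12:-→d13:-→d14:-→d15:H3→d16:H5→d17:-→d18:-→d19:-→d20:-→d21:H5 -> H5
  + 74.71.0.0/16 (H1) depth=16
  + 74.0.0.0/8 (H3) depth=8

== LOOKUPS ==
["H4","H2","H3","H2","H2","H5","H5","H5","H5"]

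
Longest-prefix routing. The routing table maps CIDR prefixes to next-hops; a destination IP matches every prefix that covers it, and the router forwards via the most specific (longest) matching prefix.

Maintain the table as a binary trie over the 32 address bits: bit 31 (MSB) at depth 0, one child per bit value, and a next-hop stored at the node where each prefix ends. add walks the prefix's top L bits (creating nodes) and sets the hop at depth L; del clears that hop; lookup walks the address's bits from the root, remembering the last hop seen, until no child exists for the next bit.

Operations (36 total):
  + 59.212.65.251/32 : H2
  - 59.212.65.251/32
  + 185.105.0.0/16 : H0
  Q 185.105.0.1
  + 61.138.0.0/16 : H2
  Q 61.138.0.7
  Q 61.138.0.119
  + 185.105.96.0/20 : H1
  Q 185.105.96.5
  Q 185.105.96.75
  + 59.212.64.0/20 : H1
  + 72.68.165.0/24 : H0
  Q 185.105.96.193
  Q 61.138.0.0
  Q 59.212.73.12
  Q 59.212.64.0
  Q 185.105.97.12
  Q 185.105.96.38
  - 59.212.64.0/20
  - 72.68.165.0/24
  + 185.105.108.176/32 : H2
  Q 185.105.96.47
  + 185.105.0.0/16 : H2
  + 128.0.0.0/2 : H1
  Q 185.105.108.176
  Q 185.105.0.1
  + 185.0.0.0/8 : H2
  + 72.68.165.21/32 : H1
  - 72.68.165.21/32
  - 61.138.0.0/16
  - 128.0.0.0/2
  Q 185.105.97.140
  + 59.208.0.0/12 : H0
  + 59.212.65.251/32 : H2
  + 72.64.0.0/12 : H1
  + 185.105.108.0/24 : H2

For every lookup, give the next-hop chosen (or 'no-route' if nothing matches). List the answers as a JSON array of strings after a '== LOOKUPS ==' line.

Trace:
  + 59.212.65.251/32 (H2) depth=32
  - 59.212.65.251/32 clear@32
  + 185.105.0.0/16 (H0) depth=16
  Q 185.105.0.1: descend 1011100101101001 ; hops seen [H0] ; pick H0
  + 61.138.0.0/16 (H2) depth=16
  Q 61.138.0.7: descend 0011110110001010 ; hops seen [H2] ; pick H2
  Q 61.138.0.119: descend 0011110110001010 ; hops seen [H2] ; pick H2
  + 185.105.96.0/20 (H1) depth=20
  Q 185.105.96.5: descend 10111001011010010110 ; hops seen [H0,H1] ; pick H1
  Q 185.105.96.75: descend 10111001011010010110 ; hops seen [H0,H1] ; pick H1
  + 59.212.64.0/20 (H1) depth=20
  + 72.68.165.0/24 (H0) depth=24
  Q 185.105.96.193: descend 10111001011010010110 ; hops seen [H0,H1] ; pick H1
  Q 61.138.0.0: descend 0011110110001010 ; hops seen [H2] ; pick H2
  Q 59.212.73.12: descend 00111011110101000100 ; hops seen [H1] ; pick H1
  Q 59.212.64.0: descend 00111011110101000100000 ; hops seen [H1] ; pick H1
  Q 185.105.97.12: descend 10111001011010010110 ; hops seen [H0,H1] ; pick H1
  Q 185.105.96.38: descend 10111001011010010110 ; hops seen [H0,H1] ; pick H1
  - 59.212.64.0/20 clear@20
  - 72.68.165.0/24 clear@24
  + 185.105.108.176/32 (H2) depth=32
  Q 185.105.96.47: descend 10111001011010010110 ; hops seen [H0,H1] ; pick H1
  + 185.105.0.0/16 (H2) depth=16
  + 128.0.0.0/2 (H1) depth=2
  Q 185.105.108.176: descend 10111001011010010110110010110000 ; hops seen [H1,H2,H1,H2] ; pick H2
  Q 185.105.0.1: descend 10111001011010010 ; hops seen [H1,H2] ; pick H2
  + 185.0.0.0/8 (H2) depth=8
  + 72.68.165.21/32 (H1) depth=32
  - 72.68.165.21/32 clear@32
  - 61.138.0.0/16 clear@16
  - 128.0.0.0/2 clear@2
  Q 185.105.97.140: descend 10111001011010010110 ; hops seen [H2,H2,H1] ; pick H1
  + 59.208.0.0/12 (H0) depth=12
  + 59.212.65.251/32 (H2) depth=32
  + 72.64.0.0/12 (H1) depth=12
  + 185.105.108.0/24 (H2) depth=24

== LOOKUPS ==
["H0","H2","H2","H1","H1","H1","H2","H1","H1","H1","H1","H1","H2","H2","H1"]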